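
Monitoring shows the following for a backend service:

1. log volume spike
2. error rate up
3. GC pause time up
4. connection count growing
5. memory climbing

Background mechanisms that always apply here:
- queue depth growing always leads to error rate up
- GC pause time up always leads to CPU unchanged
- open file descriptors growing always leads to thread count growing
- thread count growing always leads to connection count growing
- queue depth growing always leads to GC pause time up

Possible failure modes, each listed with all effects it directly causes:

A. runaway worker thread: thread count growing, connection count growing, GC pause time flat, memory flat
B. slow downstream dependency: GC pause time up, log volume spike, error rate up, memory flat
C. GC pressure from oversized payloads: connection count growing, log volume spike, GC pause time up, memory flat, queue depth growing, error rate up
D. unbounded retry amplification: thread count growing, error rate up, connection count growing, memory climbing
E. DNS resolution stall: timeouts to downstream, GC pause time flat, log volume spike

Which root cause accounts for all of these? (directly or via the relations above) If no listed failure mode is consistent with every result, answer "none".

none

Checking each candidate against the observations:
(A) runaway worker thread — log volume spike ✗; error rate up ✗; GC pause time up ✗; connection count growing ✓; memory climbing ✗
(B) slow downstream dependency — fails on connection count growing, memory climbing (predicts memory flat, not memory climbing)
(C) GC pressure from oversized payloads — fails on memory climbing (predicts memory flat, not memory climbing)
(D) unbounded retry amplification — log volume spike ✗; error rate up ✓; GC pause time up ✗; connection count growing ✓; memory climbing ✓
(E) DNS resolution stall — fails on error rate up, GC pause time up, connection count growing, memory climbing (predicts GC pause time flat, not GC pause time up)
Every candidate fails on at least one observation.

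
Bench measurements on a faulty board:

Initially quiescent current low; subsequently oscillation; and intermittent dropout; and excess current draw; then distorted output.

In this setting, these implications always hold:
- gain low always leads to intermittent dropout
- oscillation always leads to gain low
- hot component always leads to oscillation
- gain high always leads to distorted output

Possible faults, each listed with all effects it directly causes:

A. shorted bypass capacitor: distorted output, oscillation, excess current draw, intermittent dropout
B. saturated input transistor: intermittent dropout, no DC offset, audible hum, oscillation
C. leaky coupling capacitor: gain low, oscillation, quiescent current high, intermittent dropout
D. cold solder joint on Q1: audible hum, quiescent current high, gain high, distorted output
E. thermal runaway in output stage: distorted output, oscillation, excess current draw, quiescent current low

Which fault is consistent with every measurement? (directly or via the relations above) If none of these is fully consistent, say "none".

Checking each candidate against the observations:
(A) shorted bypass capacitor — quiescent current low ✗; oscillation ✓; intermittent dropout ✓; excess current draw ✓; distorted output ✓
(B) saturated input transistor — quiescent current low ✗; oscillation ✓; intermittent dropout ✓; excess current draw ✗; distorted output ✗
(C) leaky coupling capacitor — quiescent current low ✗; oscillation ✓; intermittent dropout ✓; excess current draw ✗; distorted output ✗
(D) cold solder joint on Q1 — fails on quiescent current low, oscillation, intermittent dropout, excess current draw (predicts quiescent current high, not quiescent current low)
(E) thermal runaway in output stage — accounts for every observation (intermittent dropout via oscillation → gain low → intermittent dropout)
Only (E) is consistent with every observation.

E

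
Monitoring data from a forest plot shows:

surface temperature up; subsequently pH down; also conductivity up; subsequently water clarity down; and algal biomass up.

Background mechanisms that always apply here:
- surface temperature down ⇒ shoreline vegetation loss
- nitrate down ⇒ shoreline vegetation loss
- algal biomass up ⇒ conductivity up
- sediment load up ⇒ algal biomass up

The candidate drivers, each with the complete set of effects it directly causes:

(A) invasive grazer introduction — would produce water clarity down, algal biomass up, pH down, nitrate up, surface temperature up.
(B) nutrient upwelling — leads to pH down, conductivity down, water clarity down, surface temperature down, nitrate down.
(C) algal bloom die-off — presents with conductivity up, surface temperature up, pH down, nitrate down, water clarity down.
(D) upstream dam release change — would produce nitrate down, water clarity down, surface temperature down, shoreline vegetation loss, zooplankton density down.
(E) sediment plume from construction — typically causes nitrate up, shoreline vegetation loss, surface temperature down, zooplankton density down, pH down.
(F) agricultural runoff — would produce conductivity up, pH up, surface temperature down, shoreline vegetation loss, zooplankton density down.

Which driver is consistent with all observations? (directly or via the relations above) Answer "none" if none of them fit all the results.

A

Testing each hypothesis:
(A) invasive grazer introduction — surface temperature up match; pH down match; conductivity up match (via algal biomass up → conductivity up); water clarity down match; algal biomass up match
(B) nutrient upwelling — fails on surface temperature up, conductivity up, algal biomass up (predicts surface temperature down, not surface temperature up; predicts conductivity down, not conductivity up)
(C) algal bloom die-off — does not account for algal biomass up
(D) upstream dam release change — fails on surface temperature up, pH down, conductivity up, algal biomass up (predicts surface temperature down, not surface temperature up)
(E) sediment plume from construction — fails on surface temperature up, conductivity up, water clarity down, algal biomass up (predicts surface temperature down, not surface temperature up)
(F) agricultural runoff — surface temperature up miss; pH down miss; conductivity up match; water clarity down miss; algal biomass up miss
Only (A) is consistent with every observation.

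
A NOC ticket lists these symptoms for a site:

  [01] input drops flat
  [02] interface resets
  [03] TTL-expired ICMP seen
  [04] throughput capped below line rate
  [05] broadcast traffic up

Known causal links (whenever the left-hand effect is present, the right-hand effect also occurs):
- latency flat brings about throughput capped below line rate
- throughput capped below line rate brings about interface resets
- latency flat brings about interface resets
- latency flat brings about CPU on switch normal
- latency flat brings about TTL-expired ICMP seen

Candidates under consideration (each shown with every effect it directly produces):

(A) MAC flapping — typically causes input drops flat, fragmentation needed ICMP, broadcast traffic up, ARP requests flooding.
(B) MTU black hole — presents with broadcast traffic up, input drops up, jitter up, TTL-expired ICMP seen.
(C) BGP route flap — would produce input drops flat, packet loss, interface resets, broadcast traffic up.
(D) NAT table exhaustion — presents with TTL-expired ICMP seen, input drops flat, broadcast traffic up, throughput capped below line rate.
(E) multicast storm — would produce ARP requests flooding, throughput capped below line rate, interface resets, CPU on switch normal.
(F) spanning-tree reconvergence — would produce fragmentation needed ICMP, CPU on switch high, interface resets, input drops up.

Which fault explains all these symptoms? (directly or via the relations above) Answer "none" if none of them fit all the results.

Per-candidate check:
(A) MAC flapping — does not account for interface resets, TTL-expired ICMP seen, throughput capped below line rate
(B) MTU black hole — input drops flat NO; interface resets NO; TTL-expired ICMP seen yes; throughput capped below line rate NO; broadcast traffic up yes
(C) BGP route flap — does not account for TTL-expired ICMP seen, throughput capped below line rate
(D) NAT table exhaustion — accounts for every observation (interface resets through throughput capped below line rate → interface resets)
(E) multicast storm — does not account for input drops flat, TTL-expired ICMP seen, broadcast traffic up
(F) spanning-tree reconvergence — input drops flat NO; interface resets yes; TTL-expired ICMP seen NO; throughput capped below line rate NO; broadcast traffic up NO
Only (D) is consistent with every observation.

D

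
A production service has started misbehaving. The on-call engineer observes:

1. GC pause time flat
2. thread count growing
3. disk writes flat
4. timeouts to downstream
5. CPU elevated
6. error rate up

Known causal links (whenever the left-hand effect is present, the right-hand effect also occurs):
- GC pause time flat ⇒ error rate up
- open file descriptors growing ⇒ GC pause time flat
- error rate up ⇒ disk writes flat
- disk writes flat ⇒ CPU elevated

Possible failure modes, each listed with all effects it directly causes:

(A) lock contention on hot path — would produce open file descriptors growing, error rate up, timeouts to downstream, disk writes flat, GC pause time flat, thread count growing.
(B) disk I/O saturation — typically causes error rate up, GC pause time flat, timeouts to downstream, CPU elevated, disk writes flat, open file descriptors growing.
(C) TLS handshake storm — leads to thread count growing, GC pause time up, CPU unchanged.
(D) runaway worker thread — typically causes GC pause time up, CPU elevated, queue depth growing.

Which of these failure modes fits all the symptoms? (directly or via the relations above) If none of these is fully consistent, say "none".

Checking each candidate against the observations:
(A) lock contention on hot path — GC pause time flat +; thread count growing +; disk writes flat +; timeouts to downstream +; CPU elevated + (through disk writes flat → CPU elevated); error rate up +
(B) disk I/O saturation — GC pause time flat +; thread count growing -; disk writes flat +; timeouts to downstream +; CPU elevated +; error rate up +
(C) TLS handshake storm — GC pause time flat -; thread count growing +; disk writes flat -; timeouts to downstream -; CPU elevated -; error rate up -
(D) runaway worker thread — fails on GC pause time flat, thread count growing, disk writes flat, timeouts to downstream, error rate up (predicts GC pause time up, not GC pause time flat)
Only (A) is consistent with every observation.

A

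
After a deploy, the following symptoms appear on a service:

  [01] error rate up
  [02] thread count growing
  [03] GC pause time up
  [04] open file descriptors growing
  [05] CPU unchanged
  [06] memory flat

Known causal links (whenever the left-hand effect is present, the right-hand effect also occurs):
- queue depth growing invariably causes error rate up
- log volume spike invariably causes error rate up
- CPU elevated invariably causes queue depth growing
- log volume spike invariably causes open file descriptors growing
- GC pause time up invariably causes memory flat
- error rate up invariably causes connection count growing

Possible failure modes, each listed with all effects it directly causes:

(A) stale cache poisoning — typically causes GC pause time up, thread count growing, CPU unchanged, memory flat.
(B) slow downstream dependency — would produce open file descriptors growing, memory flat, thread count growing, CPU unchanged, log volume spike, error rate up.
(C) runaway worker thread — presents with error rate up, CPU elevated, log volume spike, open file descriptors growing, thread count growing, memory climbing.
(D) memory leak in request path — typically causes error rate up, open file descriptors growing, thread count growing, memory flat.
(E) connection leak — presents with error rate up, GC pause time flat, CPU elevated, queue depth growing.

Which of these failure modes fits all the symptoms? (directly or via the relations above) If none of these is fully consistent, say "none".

none

Checking each candidate against the observations:
(A) stale cache poisoning — error rate up NO; thread count growing yes; GC pause time up yes; open file descriptors growing NO; CPU unchanged yes; memory flat yes
(B) slow downstream dependency — error rate up yes; thread count growing yes; GC pause time up NO; open file descriptors growing yes; CPU unchanged yes; memory flat yes
(C) runaway worker thread — error rate up yes; thread count growing yes; GC pause time up NO; open file descriptors growing yes; CPU unchanged NO; memory flat NO
(D) memory leak in request path — error rate up yes; thread count growing yes; GC pause time up NO; open file descriptors growing yes; CPU unchanged NO; memory flat yes
(E) connection leak — fails on thread count growing, GC pause time up, open file descriptors growing, CPU unchanged, memory flat (predicts GC pause time flat, not GC pause time up; predicts CPU elevated, not CPU unchanged)
Every candidate fails on at least one observation.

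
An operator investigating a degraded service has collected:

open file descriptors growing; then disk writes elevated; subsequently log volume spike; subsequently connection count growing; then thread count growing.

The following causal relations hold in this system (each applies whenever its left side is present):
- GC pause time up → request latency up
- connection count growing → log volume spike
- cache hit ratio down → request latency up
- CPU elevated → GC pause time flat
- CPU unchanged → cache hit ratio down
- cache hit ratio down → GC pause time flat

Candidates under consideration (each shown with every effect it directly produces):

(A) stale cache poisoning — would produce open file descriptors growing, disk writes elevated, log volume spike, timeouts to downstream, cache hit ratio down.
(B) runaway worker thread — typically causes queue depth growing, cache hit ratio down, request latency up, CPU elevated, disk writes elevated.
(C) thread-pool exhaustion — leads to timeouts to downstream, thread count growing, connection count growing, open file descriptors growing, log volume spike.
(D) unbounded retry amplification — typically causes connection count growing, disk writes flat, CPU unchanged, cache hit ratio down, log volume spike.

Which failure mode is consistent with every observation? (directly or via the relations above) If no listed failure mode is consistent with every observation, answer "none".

Per-candidate check:
(A) stale cache poisoning — open file descriptors growing yes; disk writes elevated yes; log volume spike yes; connection count growing NO; thread count growing NO
(B) runaway worker thread — does not account for open file descriptors growing, log volume spike, connection count growing, thread count growing
(C) thread-pool exhaustion — open file descriptors growing yes; disk writes elevated NO; log volume spike yes; connection count growing yes; thread count growing yes
(D) unbounded retry amplification — open file descriptors growing NO; disk writes elevated NO; log volume spike yes; connection count growing yes; thread count growing NO
None of the listed candidates fits everything.

none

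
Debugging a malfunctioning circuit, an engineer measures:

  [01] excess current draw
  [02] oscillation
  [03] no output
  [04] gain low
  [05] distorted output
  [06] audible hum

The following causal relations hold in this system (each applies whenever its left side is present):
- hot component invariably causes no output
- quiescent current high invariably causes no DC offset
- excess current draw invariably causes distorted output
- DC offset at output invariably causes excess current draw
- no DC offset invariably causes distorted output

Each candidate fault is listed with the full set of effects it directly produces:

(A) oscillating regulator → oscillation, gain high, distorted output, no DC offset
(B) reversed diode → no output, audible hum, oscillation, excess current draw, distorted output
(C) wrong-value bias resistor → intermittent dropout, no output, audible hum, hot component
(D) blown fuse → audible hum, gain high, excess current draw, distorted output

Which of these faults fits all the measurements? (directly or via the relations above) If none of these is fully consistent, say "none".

none

For each candidate, compare predicted effects to what was observed:
(A) oscillating regulator — excess current draw -; oscillation +; no output -; gain low -; distorted output +; audible hum -
(B) reversed diode — does not account for gain low
(C) wrong-value bias resistor — does not account for excess current draw, oscillation, gain low, distorted output
(D) blown fuse — fails on oscillation, no output, gain low (predicts gain high, not gain low)
Every candidate fails on at least one observation.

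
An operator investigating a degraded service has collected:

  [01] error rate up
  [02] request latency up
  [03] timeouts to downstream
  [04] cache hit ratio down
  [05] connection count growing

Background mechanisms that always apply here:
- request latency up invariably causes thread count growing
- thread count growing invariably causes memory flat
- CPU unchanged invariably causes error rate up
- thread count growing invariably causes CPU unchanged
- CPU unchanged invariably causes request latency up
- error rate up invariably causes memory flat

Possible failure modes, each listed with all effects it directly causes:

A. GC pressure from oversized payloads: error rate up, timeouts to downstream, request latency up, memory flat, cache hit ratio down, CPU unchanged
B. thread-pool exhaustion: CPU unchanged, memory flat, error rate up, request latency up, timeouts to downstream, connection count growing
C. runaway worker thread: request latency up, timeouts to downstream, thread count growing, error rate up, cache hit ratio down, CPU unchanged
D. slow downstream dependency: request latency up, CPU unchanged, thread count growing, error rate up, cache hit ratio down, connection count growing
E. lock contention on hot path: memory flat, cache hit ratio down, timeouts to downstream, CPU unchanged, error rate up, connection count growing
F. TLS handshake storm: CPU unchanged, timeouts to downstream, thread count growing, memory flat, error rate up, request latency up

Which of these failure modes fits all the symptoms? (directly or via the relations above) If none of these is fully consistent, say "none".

E

For each candidate, compare predicted effects to what was observed:
(A) GC pressure from oversized payloads — does not account for connection count growing
(B) thread-pool exhaustion — does not account for cache hit ratio down
(C) runaway worker thread — error rate up yes; request latency up yes; timeouts to downstream yes; cache hit ratio down yes; connection count growing NO
(D) slow downstream dependency — error rate up yes; request latency up yes; timeouts to downstream NO; cache hit ratio down yes; connection count growing yes
(E) lock contention on hot path — accounts for every observation (request latency up via CPU unchanged → request latency up)
(F) TLS handshake storm — error rate up yes; request latency up yes; timeouts to downstream yes; cache hit ratio down NO; connection count growing NO
Only (E) is consistent with every observation.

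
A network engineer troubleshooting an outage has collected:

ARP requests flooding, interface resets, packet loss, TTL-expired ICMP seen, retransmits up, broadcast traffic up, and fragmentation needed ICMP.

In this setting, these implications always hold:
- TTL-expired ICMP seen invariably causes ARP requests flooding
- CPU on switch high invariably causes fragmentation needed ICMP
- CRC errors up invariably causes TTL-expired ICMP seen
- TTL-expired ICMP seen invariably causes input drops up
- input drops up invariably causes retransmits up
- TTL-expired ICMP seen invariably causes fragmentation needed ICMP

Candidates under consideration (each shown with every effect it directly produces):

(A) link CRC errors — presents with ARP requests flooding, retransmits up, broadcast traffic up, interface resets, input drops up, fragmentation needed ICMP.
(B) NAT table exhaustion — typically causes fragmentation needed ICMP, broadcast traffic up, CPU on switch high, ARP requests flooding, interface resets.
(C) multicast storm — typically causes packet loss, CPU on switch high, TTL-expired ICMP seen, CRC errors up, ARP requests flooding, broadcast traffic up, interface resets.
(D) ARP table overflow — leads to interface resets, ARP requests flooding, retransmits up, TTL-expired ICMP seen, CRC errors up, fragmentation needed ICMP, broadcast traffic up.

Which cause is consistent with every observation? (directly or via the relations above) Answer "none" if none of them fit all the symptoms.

C

Per-candidate check:
(A) link CRC errors — ARP requests flooding +; interface resets +; packet loss -; TTL-expired ICMP seen -; retransmits up +; broadcast traffic up +; fragmentation needed ICMP +
(B) NAT table exhaustion — ARP requests flooding +; interface resets +; packet loss -; TTL-expired ICMP seen -; retransmits up -; broadcast traffic up +; fragmentation needed ICMP +
(C) multicast storm — ARP requests flooding +; interface resets +; packet loss +; TTL-expired ICMP seen +; retransmits up + (by TTL-expired ICMP seen → input drops up → retransmits up); broadcast traffic up +; fragmentation needed ICMP + (by CPU on switch high → fragmentation needed ICMP)
(D) ARP table overflow — does not account for packet loss
(C) alone accounts for all the evidence.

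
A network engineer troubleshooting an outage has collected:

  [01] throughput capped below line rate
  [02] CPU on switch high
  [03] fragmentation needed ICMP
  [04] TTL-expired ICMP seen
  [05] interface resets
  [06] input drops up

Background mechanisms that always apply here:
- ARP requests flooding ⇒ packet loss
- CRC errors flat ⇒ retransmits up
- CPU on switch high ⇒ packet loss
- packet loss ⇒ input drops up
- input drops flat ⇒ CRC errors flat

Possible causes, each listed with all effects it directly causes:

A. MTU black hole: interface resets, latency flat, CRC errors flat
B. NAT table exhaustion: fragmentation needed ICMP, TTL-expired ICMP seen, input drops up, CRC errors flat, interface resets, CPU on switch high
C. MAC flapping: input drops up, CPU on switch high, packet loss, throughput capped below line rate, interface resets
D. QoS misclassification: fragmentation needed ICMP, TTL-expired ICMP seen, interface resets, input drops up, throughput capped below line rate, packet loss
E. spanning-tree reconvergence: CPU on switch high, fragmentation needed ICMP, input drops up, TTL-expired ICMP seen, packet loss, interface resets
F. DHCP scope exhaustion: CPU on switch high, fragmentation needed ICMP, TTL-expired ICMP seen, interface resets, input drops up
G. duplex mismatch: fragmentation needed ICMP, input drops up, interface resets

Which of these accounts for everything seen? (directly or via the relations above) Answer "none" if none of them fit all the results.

none

Testing each hypothesis:
(A) MTU black hole — does not account for throughput capped below line rate, CPU on switch high, fragmentation needed ICMP, TTL-expired ICMP seen, input drops up
(B) NAT table exhaustion — does not account for throughput capped below line rate
(C) MAC flapping — does not account for fragmentation needed ICMP, TTL-expired ICMP seen
(D) QoS misclassification — throughput capped below line rate ✓; CPU on switch high ✗; fragmentation needed ICMP ✓; TTL-expired ICMP seen ✓; interface resets ✓; input drops up ✓
(E) spanning-tree reconvergence — throughput capped below line rate ✗; CPU on switch high ✓; fragmentation needed ICMP ✓; TTL-expired ICMP seen ✓; interface resets ✓; input drops up ✓
(F) DHCP scope exhaustion — throughput capped below line rate ✗; CPU on switch high ✓; fragmentation needed ICMP ✓; TTL-expired ICMP seen ✓; interface resets ✓; input drops up ✓
(G) duplex mismatch — does not account for throughput capped below line rate, CPU on switch high, TTL-expired ICMP seen
No candidate is consistent with all observations.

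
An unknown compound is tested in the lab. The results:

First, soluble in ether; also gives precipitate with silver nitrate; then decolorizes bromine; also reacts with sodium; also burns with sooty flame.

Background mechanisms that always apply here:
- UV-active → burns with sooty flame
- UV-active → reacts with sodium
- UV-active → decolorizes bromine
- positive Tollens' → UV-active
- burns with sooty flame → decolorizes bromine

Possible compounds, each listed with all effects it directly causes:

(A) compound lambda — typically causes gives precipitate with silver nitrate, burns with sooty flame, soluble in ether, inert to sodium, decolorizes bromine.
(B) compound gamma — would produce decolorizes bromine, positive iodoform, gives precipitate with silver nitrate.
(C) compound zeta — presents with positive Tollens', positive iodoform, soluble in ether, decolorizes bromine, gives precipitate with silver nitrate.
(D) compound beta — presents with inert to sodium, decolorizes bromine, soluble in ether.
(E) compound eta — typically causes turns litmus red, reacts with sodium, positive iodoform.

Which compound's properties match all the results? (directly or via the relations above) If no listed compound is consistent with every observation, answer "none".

C

Checking each candidate against the observations:
(A) compound lambda — soluble in ether +; gives precipitate with silver nitrate +; decolorizes bromine +; reacts with sodium -; burns with sooty flame +
(B) compound gamma — soluble in ether -; gives precipitate with silver nitrate +; decolorizes bromine +; reacts with sodium -; burns with sooty flame -
(C) compound zeta — accounts for every observation (reacts with sodium by positive Tollens' → UV-active → reacts with sodium)
(D) compound beta — soluble in ether +; gives precipitate with silver nitrate -; decolorizes bromine +; reacts with sodium -; burns with sooty flame -
(E) compound eta — soluble in ether -; gives precipitate with silver nitrate -; decolorizes bromine -; reacts with sodium +; burns with sooty flame -
Only (C) is consistent with every observation.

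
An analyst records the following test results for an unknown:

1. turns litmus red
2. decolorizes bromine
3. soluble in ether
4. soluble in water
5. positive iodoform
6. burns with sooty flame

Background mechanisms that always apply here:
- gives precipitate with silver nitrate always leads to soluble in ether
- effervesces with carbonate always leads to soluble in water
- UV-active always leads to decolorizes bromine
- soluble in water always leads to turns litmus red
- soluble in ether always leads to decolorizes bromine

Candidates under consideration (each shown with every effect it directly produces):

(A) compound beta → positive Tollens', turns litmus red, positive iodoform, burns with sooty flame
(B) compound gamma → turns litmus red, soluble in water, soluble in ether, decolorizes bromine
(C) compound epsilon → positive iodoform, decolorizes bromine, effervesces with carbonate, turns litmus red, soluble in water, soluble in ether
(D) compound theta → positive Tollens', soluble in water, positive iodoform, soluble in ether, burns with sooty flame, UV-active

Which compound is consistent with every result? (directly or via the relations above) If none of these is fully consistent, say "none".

Testing each hypothesis:
(A) compound beta — does not account for decolorizes bromine, soluble in ether, soluble in water
(B) compound gamma — turns litmus red match; decolorizes bromine match; soluble in ether match; soluble in water match; positive iodoform miss; burns with sooty flame miss
(C) compound epsilon — turns litmus red match; decolorizes bromine match; soluble in ether match; soluble in water match; positive iodoform match; burns with sooty flame miss
(D) compound theta — turns litmus red match (via soluble in water → turns litmus red); decolorizes bromine match (via soluble in ether → decolorizes bromine); soluble in ether match; soluble in water match; positive iodoform match; burns with sooty flame match
(D) is the only candidate with no mismatches.

D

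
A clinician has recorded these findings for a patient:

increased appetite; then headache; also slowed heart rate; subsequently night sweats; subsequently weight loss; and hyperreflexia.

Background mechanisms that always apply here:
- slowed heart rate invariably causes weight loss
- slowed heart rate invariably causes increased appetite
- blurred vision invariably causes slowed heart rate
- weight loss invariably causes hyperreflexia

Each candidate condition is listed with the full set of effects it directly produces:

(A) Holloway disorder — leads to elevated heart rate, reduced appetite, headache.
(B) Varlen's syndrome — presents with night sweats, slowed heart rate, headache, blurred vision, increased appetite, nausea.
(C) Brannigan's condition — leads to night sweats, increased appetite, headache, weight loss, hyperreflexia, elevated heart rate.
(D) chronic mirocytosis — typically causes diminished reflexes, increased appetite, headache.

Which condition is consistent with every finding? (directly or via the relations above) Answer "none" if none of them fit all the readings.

B

For each candidate, compare predicted effects to what was observed:
(A) Holloway disorder — increased appetite NO; headache yes; slowed heart rate NO; night sweats NO; weight loss NO; hyperreflexia NO
(B) Varlen's syndrome — increased appetite yes; headache yes; slowed heart rate yes; night sweats yes; weight loss yes (via slowed heart rate → weight loss); hyperreflexia yes (via slowed heart rate → weight loss → hyperreflexia)
(C) Brannigan's condition — increased appetite yes; headache yes; slowed heart rate NO; night sweats yes; weight loss yes; hyperreflexia yes
(D) chronic mirocytosis — fails on slowed heart rate, night sweats, weight loss, hyperreflexia (predicts diminished reflexes, not hyperreflexia)
(B) alone accounts for all the evidence.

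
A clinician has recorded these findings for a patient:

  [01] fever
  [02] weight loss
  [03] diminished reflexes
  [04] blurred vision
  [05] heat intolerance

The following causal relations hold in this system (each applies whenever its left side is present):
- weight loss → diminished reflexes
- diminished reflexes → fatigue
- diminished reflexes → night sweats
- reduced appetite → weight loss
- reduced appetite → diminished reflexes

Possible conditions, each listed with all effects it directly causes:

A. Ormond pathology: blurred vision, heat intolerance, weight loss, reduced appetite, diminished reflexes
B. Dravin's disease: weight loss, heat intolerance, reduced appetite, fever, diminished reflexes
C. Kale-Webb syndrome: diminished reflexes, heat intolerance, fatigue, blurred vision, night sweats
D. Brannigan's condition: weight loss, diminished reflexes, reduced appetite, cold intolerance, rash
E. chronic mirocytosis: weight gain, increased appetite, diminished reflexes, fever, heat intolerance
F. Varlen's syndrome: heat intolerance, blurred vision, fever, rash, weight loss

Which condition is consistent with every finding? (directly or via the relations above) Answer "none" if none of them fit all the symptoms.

For each candidate, compare predicted effects to what was observed:
(A) Ormond pathology — does not account for fever
(B) Dravin's disease — does not account for blurred vision
(C) Kale-Webb syndrome — does not account for fever, weight loss
(D) Brannigan's condition — fever miss; weight loss match; diminished reflexes match; blurred vision miss; heat intolerance miss
(E) chronic mirocytosis — fever match; weight loss miss; diminished reflexes match; blurred vision miss; heat intolerance match
(F) Varlen's syndrome — fever match; weight loss match; diminished reflexes match (through weight loss → diminished reflexes); blurred vision match; heat intolerance match
(F) is the only candidate with no mismatches.

F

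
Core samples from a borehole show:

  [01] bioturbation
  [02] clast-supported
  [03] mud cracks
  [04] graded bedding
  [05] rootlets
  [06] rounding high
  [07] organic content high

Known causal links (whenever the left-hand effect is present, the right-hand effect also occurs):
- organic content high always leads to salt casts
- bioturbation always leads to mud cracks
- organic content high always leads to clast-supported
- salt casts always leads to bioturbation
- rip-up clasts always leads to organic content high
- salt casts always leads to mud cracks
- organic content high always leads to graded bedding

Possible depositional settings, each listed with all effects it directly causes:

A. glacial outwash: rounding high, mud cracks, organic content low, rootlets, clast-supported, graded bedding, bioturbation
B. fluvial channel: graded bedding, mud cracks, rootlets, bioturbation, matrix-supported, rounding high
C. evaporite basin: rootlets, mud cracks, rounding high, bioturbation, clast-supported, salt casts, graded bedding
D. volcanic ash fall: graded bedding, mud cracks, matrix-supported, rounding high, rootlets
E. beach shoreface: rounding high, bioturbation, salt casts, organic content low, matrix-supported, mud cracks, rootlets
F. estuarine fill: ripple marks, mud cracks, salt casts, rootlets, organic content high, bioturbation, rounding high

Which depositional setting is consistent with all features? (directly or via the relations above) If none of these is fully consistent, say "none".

F

Checking each candidate against the observations:
(A) glacial outwash — bioturbation ✓; clast-supported ✓; mud cracks ✓; graded bedding ✓; rootlets ✓; rounding high ✓; organic content high ✗
(B) fluvial channel — bioturbation ✓; clast-supported ✗; mud cracks ✓; graded bedding ✓; rootlets ✓; rounding high ✓; organic content high ✗
(C) evaporite basin — does not account for organic content high
(D) volcanic ash fall — fails on bioturbation, clast-supported, organic content high (predicts matrix-supported, not clast-supported)
(E) beach shoreface — fails on clast-supported, graded bedding, organic content high (predicts matrix-supported, not clast-supported; predicts organic content low, not organic content high)
(F) estuarine fill — accounts for every observation (clast-supported via organic content high → clast-supported)
(F) is the only candidate with no mismatches.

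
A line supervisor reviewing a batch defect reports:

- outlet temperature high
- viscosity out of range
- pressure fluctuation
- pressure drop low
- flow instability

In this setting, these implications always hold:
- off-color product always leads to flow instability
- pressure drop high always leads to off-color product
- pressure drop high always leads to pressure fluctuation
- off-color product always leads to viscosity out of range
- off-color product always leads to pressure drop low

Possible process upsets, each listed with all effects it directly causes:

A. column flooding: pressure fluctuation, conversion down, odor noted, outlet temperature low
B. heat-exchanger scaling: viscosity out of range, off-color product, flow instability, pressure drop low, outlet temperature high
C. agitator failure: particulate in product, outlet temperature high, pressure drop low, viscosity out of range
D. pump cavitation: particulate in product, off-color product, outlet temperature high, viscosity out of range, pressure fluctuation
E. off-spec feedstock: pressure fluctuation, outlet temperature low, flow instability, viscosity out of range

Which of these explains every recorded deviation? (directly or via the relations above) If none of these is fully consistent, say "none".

D

Checking each candidate against the observations:
(A) column flooding — outlet temperature high NO; viscosity out of range NO; pressure fluctuation yes; pressure drop low NO; flow instability NO
(B) heat-exchanger scaling — outlet temperature high yes; viscosity out of range yes; pressure fluctuation NO; pressure drop low yes; flow instability yes
(C) agitator failure — does not account for pressure fluctuation, flow instability
(D) pump cavitation — outlet temperature high yes; viscosity out of range yes; pressure fluctuation yes; pressure drop low yes (via off-color product → pressure drop low); flow instability yes (via off-color product → flow instability)
(E) off-spec feedstock — outlet temperature high NO; viscosity out of range yes; pressure fluctuation yes; pressure drop low NO; flow instability yes
(D) is the only candidate with no mismatches.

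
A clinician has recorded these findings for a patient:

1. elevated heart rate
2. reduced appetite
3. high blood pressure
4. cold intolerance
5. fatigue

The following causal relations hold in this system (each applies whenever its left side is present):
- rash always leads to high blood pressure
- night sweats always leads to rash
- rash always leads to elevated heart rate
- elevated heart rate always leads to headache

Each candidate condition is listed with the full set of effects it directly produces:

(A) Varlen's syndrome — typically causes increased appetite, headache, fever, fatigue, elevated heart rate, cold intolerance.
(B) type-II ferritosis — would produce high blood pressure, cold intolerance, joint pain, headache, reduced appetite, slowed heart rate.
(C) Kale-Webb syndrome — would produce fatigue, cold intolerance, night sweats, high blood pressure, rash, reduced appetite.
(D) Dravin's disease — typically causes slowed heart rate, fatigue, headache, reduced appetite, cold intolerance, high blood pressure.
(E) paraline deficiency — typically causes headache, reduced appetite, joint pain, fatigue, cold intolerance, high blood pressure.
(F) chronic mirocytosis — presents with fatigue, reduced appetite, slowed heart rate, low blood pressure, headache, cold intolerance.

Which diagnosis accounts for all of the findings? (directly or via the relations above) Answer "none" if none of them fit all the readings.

Per-candidate check:
(A) Varlen's syndrome — fails on reduced appetite, high blood pressure (predicts increased appetite, not reduced appetite)
(B) type-II ferritosis — elevated heart rate NO; reduced appetite yes; high blood pressure yes; cold intolerance yes; fatigue NO
(C) Kale-Webb syndrome — elevated heart rate yes (by rash → elevated heart rate); reduced appetite yes; high blood pressure yes; cold intolerance yes; fatigue yes
(D) Dravin's disease — elevated heart rate NO; reduced appetite yes; high blood pressure yes; cold intolerance yes; fatigue yes
(E) paraline deficiency — elevated heart rate NO; reduced appetite yes; high blood pressure yes; cold intolerance yes; fatigue yes
(F) chronic mirocytosis — elevated heart rate NO; reduced appetite yes; high blood pressure NO; cold intolerance yes; fatigue yes
(C) alone accounts for all the evidence.

C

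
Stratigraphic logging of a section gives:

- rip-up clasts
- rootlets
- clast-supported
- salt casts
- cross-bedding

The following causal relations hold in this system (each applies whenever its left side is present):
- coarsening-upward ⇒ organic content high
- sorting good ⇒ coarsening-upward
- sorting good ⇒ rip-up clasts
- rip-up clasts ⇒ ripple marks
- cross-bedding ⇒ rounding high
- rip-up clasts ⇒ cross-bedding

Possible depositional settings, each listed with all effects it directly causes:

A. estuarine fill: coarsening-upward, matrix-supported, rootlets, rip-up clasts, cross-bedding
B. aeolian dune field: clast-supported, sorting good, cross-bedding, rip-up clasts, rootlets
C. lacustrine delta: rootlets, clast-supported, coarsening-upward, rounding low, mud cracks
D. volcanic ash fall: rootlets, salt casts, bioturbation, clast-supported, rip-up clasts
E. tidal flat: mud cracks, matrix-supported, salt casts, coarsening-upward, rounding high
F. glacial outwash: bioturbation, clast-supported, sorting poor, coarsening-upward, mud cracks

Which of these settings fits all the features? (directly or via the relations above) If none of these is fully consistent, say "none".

D

Checking each candidate against the observations:
(A) estuarine fill — rip-up clasts +; rootlets +; clast-supported -; salt casts -; cross-bedding +
(B) aeolian dune field — rip-up clasts +; rootlets +; clast-supported +; salt casts -; cross-bedding +
(C) lacustrine delta — rip-up clasts -; rootlets +; clast-supported +; salt casts -; cross-bedding -
(D) volcanic ash fall — rip-up clasts +; rootlets +; clast-supported +; salt casts +; cross-bedding + (via rip-up clasts → cross-bedding)
(E) tidal flat — rip-up clasts -; rootlets -; clast-supported -; salt casts +; cross-bedding -
(F) glacial outwash — rip-up clasts -; rootlets -; clast-supported +; salt casts -; cross-bedding -
Only (D) is consistent with every observation.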